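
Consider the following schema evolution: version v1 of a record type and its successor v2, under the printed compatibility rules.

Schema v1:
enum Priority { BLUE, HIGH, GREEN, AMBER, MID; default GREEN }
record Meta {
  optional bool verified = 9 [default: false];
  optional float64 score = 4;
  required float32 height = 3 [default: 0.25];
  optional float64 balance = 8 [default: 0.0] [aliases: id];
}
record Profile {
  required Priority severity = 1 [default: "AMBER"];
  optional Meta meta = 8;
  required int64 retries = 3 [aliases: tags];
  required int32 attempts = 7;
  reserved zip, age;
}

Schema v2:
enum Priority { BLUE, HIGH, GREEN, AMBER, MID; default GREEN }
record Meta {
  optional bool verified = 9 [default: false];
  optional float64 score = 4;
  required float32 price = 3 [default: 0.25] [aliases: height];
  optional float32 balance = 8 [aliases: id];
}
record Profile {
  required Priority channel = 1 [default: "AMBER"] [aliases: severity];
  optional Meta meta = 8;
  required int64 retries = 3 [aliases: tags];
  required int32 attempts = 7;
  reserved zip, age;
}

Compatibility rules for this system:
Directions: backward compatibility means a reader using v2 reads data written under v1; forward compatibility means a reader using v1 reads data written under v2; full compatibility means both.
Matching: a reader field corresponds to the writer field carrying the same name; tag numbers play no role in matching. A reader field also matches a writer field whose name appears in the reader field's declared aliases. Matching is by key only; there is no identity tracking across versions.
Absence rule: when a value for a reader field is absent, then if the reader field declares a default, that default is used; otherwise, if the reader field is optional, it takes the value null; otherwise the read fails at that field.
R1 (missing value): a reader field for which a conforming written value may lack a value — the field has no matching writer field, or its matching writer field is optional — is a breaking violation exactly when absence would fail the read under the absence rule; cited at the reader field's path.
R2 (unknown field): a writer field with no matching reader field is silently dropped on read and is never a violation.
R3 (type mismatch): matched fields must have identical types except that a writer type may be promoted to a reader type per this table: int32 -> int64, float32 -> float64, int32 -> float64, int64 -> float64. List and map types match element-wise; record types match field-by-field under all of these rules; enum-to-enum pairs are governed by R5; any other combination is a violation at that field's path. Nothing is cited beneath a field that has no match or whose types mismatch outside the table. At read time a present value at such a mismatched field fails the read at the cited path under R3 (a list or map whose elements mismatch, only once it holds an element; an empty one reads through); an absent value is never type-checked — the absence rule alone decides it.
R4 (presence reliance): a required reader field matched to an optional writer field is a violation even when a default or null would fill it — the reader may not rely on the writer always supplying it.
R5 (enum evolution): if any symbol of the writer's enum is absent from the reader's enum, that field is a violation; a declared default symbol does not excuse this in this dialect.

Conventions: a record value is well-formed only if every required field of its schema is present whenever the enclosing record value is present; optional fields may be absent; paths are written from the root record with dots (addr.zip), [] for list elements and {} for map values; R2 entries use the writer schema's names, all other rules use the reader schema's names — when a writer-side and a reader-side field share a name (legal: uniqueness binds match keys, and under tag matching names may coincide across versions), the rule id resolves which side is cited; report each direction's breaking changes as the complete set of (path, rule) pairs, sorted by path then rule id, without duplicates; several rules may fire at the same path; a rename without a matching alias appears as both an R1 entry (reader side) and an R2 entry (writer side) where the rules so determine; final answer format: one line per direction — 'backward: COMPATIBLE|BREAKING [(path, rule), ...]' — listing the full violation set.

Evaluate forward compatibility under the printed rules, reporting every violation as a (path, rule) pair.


in Profile below, arrows point writer -> reader
forward analysis of Profile with v1 as reader and v2 as writer:
  severity has no writer counterpart
  writer optional, Meta -> Meta: reader meta maps from writer meta
  writer required, int64 -> int64: reader retries maps from writer retries
  writer required, int32 -> int32: reader attempts maps from writer attempts
  leftover writer field: channel
  writer optional, bool -> bool: reader meta.verified maps from writer meta.verified
  writer optional, float64 -> float64: reader meta.score maps from writer meta.score
  meta.height has no writer counterpart
  writer optional, float32 -> float64: reader meta.balance maps from writer meta.balance
  leftover writer field: meta.price
  => forward: COMPATIBLE
the rest of the Profile diff is inert for this question:
  renamed field severity to channel in record Profile (alias severity declared on the renamed field) -> inert for the asked Profile verdict: nothing fires
  field balance in record Meta: type float64 changed to float32 (its default is dropped) -> affects backward compatibility only, which is not asked
  renamed field height to price in record Meta (alias height declared on the renamed field) -> inert for the asked Profile verdict: nothing fires

forward: COMPATIBLE []


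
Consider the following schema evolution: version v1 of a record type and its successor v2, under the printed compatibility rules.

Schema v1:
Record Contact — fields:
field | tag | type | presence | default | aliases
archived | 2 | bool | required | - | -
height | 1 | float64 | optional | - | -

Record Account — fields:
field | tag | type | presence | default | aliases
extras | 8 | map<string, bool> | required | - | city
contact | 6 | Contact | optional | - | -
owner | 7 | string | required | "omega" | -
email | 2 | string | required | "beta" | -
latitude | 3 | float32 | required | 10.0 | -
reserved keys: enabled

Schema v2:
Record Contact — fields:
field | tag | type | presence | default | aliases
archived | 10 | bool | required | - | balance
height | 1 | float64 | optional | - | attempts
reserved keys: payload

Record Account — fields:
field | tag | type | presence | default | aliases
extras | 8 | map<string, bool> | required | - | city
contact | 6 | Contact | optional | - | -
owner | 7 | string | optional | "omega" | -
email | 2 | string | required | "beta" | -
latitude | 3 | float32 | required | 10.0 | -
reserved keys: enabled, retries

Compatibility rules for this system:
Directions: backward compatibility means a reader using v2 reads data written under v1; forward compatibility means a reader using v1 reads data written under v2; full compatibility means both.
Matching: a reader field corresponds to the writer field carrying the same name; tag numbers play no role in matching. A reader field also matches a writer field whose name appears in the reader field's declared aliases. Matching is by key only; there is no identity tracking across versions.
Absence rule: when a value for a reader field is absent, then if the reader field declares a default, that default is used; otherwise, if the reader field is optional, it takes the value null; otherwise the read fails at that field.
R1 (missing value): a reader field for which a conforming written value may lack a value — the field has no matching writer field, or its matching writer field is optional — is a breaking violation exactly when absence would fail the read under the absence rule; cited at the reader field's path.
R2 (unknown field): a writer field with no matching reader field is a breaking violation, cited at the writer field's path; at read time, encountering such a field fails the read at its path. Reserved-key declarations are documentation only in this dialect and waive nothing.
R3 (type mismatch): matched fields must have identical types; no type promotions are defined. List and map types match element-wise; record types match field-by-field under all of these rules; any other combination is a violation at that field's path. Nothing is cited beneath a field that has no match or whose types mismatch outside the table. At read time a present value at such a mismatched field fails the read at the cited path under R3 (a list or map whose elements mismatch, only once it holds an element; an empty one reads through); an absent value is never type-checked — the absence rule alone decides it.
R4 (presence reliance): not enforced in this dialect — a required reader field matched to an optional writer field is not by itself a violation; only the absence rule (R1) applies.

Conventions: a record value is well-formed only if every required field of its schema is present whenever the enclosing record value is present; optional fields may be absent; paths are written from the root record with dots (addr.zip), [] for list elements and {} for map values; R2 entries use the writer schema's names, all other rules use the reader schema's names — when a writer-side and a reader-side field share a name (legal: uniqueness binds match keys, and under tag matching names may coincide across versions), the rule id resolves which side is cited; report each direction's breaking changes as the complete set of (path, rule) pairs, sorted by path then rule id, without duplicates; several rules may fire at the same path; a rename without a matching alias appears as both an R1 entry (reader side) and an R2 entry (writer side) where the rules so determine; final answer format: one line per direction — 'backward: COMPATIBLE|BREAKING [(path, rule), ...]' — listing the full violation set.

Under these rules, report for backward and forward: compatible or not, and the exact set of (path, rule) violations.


backward: COMPATIBLE []; forward: COMPATIBLE []

each type pair in Account: writer, then reader
backward pass over Account, reader schema v2, writer schema v1:
  extras <- extras (map<string, bool> -> map<string, bool>, writer required)
  contact <- contact (Contact -> Contact, writer optional)
  owner <- owner (string -> string, writer required)
  email <- email (string -> string, writer required)
  latitude <- latitude (float32 -> float32, writer required)
  contact.archived <- contact.archived (bool -> bool, writer required)
  contact.height <- contact.height (float64 -> float64, writer optional)
  => backward verdict for Account: COMPATIBLE, no violations
forward pass over Account, reader schema v1, writer schema v2:
  extras <- extras (map<string, bool> -> map<string, bool>, writer required)
  contact <- contact (Contact -> Contact, writer optional)
  owner <- owner (string -> string, writer optional)
  email <- email (string -> string, writer required)
  latitude <- latitude (float32 -> float32, writer required)
  contact.archived <- contact.archived (bool -> bool, writer required)
  contact.height <- contact.height (float64 -> float64, writer optional)
  => forward verdict for Account: COMPATIBLE, no violations


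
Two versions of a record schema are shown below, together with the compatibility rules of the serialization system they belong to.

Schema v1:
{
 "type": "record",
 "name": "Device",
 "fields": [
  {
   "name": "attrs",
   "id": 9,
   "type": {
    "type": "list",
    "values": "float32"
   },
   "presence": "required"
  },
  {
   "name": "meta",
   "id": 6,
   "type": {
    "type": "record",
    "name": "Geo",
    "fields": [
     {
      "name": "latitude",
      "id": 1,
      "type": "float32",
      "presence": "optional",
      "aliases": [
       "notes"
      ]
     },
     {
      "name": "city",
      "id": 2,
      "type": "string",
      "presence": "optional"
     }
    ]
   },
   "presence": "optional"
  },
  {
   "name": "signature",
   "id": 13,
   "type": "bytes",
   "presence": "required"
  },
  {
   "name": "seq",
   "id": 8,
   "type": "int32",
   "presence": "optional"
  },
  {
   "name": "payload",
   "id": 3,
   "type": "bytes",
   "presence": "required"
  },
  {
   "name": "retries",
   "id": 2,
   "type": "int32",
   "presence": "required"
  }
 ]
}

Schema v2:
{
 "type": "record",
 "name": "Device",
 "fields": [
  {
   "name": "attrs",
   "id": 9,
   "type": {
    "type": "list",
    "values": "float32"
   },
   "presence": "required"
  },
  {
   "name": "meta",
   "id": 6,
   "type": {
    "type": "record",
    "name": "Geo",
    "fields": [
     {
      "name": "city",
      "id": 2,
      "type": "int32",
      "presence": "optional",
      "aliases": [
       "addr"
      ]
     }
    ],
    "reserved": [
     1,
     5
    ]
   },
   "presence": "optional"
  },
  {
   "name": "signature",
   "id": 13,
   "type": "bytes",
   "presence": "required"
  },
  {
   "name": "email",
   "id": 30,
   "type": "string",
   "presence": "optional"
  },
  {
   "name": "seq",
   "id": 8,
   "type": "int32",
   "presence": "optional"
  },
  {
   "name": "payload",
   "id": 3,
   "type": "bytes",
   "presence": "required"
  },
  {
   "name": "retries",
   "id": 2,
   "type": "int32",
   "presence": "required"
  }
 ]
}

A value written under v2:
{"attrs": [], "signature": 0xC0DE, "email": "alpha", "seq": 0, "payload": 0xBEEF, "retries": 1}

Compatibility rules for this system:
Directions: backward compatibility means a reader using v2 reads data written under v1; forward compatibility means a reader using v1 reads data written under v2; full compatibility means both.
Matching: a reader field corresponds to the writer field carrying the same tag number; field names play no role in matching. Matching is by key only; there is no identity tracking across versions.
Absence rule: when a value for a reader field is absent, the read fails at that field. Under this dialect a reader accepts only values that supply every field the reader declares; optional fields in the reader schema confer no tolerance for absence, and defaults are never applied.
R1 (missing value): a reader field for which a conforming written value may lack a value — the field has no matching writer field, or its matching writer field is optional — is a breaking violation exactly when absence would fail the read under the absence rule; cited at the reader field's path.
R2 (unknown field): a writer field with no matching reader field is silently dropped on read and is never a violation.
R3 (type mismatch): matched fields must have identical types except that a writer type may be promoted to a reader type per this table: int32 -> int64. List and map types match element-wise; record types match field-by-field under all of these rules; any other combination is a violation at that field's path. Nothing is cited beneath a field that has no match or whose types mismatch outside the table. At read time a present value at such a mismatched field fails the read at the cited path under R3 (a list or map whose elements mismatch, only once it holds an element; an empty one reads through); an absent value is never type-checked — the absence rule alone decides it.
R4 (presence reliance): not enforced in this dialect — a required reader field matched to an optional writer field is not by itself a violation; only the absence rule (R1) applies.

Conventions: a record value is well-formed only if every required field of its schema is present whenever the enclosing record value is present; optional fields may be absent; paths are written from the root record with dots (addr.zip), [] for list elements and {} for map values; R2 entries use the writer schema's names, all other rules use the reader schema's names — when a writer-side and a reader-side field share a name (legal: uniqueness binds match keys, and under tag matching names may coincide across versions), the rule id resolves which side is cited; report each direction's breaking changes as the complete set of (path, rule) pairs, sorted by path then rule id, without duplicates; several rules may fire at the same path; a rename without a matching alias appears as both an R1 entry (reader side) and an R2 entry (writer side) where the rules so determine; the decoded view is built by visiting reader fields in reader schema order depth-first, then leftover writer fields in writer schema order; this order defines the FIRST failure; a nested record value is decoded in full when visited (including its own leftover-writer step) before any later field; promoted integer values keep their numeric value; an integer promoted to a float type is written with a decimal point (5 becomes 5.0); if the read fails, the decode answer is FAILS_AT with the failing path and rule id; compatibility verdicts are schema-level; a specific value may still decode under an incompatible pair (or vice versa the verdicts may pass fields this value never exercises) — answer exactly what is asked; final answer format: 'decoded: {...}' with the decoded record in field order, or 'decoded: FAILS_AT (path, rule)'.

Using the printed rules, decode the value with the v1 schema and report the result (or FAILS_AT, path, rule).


decoded: FAILS_AT (meta, R1)

each type pair in Device: writer, then reader
decoding the Device value with the v1 reader:
  attrs := []
  read fails at meta under R1 (no fill)
  => FAILS_AT (meta, R1)
the other Device changes do not affect what is asked:
  removed field latitude from record Geo (its key 1 joins the reserved list) -> affects the rule determinations only; this particular Device value decodes identically
  added field email to record Device: optional string, tag 30 (in v2 it sits immediately before seq) -> affects the rule determinations only; this particular Device value decodes identically
  field city in record Geo: type string changed to int32 -> affects the rule determinations only; this particular Device value decodes identically


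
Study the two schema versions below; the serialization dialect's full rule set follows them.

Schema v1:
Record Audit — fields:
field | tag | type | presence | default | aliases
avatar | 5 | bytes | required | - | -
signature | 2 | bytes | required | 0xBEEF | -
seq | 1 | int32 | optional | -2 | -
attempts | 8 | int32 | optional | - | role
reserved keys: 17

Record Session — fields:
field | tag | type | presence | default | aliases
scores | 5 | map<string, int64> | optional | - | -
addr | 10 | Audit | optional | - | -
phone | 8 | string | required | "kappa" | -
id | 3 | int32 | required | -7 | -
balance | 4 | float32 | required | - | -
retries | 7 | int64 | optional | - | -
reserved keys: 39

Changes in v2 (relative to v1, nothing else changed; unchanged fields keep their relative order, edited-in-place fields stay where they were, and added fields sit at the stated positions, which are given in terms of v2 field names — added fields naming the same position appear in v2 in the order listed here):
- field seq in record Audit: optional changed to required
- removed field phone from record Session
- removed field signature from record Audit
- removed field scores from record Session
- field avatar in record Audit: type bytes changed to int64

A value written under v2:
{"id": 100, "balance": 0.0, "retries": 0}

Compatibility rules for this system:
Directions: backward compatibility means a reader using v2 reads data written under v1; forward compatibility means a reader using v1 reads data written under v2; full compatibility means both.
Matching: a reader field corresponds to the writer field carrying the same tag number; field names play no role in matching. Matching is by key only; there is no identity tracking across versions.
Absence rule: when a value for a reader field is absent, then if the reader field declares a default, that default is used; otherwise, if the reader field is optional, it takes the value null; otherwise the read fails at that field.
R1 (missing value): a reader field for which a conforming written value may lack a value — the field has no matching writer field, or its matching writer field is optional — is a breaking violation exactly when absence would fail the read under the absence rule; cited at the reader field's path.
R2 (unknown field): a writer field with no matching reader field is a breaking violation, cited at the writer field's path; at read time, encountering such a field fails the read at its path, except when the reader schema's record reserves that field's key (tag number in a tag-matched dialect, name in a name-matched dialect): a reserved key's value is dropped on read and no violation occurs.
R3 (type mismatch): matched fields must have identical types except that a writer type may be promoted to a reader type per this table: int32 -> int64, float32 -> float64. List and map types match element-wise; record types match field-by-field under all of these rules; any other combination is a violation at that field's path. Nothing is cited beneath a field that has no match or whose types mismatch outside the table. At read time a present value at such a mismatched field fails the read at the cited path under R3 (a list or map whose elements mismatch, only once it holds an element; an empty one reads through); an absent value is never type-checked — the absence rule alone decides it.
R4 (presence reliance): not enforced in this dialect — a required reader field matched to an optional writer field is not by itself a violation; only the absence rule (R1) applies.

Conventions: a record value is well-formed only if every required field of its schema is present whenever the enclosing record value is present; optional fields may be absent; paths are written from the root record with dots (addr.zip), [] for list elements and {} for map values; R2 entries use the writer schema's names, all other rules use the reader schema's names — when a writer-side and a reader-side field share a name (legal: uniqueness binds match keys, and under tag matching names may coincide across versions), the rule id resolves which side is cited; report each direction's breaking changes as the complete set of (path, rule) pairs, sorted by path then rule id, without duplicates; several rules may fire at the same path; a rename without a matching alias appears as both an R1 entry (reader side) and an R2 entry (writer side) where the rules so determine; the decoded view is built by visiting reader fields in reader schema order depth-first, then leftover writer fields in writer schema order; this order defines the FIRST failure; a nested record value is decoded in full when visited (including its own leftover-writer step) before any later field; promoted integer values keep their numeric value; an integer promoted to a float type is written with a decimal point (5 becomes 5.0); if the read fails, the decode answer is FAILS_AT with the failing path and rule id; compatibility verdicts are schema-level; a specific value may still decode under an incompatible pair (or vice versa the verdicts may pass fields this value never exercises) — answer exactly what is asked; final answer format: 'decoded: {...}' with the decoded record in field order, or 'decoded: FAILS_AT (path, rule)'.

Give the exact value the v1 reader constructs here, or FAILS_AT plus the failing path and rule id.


decoded: {"scores": null, "addr": null, "phone": "kappa", "id": 100, "balance": 0.0, "retries": 0}

each type pair in Session: writer, then reader
decoding the Session value with the v1 reader:
  scores := null (missing; optional => null)
  addr := null (missing; optional => null)
  phone := "kappa" (missing; default applied)
  id := 100
  balance := 0.0
  retries := 0
  => decoded: {"scores": null, "addr": null, "phone": "kappa", "id": 100, "balance": 0.0, "retries": 0}
ruling out the remaining Session differences:
  field seq in record Audit: optional changed to required -> inert under this dialect — no rule fires on Session and the result does not move
  removed field phone from record Session -> changes Session's schema-level verdicts only — the decode of this value is the same
  removed field signature from record Audit -> changes Session's schema-level verdicts only — the decode of this value is the same
  removed field scores from record Session -> changes Session's schema-level verdicts only — the decode of this value is the same
  field avatar in record Audit: type bytes changed to int64 -> changes Session's schema-level verdicts only — the decode of this value is the same


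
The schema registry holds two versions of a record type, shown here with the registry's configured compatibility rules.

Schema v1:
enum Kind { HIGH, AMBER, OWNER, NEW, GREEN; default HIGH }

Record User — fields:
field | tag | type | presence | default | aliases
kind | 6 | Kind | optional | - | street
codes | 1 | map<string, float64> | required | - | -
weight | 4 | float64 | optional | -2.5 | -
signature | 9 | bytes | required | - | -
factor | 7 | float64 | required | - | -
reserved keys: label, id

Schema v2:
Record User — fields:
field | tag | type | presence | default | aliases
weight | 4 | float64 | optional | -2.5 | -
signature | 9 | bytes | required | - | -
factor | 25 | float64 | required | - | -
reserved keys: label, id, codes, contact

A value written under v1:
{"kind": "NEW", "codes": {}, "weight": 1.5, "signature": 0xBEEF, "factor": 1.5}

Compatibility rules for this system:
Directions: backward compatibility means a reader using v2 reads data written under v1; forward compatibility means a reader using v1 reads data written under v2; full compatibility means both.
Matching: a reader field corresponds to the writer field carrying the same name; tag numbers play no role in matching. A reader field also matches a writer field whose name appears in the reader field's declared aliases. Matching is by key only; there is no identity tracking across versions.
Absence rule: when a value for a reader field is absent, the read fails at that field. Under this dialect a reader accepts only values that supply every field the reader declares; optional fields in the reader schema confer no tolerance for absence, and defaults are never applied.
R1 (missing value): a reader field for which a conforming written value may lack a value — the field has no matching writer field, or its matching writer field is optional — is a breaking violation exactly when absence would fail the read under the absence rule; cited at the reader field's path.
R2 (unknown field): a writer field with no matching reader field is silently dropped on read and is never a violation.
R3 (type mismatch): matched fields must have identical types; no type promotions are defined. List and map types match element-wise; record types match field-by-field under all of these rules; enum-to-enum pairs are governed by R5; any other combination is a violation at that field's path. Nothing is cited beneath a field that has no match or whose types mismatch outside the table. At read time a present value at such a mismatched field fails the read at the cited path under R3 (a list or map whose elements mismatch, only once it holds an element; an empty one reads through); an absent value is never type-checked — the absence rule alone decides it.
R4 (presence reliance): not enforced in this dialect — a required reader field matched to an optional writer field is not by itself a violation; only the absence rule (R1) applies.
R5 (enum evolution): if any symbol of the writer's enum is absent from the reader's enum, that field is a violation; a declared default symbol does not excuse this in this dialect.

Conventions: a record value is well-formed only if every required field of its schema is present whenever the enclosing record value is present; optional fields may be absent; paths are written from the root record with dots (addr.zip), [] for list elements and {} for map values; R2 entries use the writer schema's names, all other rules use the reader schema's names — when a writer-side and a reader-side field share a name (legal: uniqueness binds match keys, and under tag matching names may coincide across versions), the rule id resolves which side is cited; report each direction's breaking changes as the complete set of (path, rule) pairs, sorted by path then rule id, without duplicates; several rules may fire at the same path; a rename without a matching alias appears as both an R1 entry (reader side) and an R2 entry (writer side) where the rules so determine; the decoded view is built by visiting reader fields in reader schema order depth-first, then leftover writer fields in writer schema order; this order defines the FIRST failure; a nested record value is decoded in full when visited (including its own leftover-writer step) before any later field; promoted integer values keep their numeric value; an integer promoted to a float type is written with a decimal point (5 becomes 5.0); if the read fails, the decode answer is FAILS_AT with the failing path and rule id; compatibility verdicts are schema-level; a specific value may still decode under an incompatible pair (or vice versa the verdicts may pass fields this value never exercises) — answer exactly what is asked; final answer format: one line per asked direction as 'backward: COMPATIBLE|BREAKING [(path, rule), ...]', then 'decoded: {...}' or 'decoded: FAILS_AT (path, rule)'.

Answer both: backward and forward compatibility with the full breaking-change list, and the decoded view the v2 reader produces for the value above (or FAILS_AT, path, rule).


arrows below run writer -> reader for User
backward for User (reader v2, writer v1):
  weight: float64 -> float64, writer optional; from weight
  signature: bytes -> bytes, writer required; from signature
  factor: float64 -> float64, writer required; from factor
  writer field kind has no reader counterpart
  writer field codes has no reader counterpart
  R1 fires at weight
  => 1 violation(s): backward is BREAKING for User
forward for User (reader v1, writer v2):
  kind has no writer counterpart
  codes has no writer counterpart
  weight: float64 -> float64, writer optional; from weight
  signature: bytes -> bytes, writer required; from signature
  factor: float64 -> float64, writer required; from factor
  R1 fires at codes
  R1 fires at kind
  R1 fires at weight
  => 3 violation(s): forward is BREAKING for User
decode walk for User under reader schema v2:
  weight := 1.5
  signature := 0xBEEF
  factor := 1.5
  writer kind: unknown -> dropped
  writer codes: unknown -> dropped
  => decoded: {"weight": 1.5, "signature": 0xBEEF, "factor": 1.5}

backward: BREAKING [(weight, R1)]; forward: BREAKING [(codes, R1), (kind, R1), (weight, R1)]; decoded: {"weight": 1.5, "signature": 0xBEEF, "factor": 1.5}


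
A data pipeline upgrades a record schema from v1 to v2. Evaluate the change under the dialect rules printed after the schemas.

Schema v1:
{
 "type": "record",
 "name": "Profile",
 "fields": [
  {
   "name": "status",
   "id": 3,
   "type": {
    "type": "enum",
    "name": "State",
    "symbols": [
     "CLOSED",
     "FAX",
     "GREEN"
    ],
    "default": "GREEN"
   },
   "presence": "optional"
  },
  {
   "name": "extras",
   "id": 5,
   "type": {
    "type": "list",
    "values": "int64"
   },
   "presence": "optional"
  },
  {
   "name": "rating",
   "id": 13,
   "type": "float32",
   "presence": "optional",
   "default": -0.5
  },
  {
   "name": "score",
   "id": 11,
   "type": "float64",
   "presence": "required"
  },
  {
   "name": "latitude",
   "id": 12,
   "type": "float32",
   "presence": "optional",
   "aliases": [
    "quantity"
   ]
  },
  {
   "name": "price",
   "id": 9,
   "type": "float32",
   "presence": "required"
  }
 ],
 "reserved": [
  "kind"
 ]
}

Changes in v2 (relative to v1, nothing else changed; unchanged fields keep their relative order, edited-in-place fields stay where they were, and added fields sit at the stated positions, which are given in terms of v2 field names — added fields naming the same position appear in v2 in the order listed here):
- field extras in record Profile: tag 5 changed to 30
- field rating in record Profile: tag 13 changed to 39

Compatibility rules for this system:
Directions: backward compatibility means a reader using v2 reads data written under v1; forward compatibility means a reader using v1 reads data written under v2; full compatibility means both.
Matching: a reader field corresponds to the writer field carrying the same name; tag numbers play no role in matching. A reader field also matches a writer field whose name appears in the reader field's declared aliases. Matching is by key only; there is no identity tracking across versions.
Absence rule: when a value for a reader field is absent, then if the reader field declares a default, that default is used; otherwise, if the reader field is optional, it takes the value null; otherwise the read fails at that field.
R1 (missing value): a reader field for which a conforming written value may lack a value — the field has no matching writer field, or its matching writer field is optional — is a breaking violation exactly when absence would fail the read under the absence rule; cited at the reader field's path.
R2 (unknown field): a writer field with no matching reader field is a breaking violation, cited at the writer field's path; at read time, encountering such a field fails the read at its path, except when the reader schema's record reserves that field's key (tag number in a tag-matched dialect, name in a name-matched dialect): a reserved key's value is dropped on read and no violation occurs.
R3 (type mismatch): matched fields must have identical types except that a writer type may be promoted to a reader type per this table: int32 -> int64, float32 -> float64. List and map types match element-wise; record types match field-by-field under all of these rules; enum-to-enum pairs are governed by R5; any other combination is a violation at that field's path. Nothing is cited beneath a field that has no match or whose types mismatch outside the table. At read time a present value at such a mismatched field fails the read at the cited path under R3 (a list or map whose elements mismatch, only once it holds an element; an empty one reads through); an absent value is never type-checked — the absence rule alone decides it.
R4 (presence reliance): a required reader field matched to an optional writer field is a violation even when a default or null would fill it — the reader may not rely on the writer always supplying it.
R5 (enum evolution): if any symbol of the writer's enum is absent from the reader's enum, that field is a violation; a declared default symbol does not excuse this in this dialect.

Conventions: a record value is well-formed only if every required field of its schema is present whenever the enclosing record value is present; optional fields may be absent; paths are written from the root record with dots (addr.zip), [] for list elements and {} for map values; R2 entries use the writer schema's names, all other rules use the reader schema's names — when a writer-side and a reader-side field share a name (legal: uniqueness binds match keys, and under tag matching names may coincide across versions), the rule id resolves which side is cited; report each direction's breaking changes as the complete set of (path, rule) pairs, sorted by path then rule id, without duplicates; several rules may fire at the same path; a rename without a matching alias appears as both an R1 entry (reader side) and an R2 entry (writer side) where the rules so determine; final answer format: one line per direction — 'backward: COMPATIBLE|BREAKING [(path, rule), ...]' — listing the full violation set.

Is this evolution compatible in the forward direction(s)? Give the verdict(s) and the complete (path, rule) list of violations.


arrows below run writer -> reader for Profile
checking forward for Profile: reader v1 against writer v2:
  status: paired with writer status (State -> State; writer optional)
  extras: paired with writer extras (list<int64> -> list<int64>; writer optional)
  rating: paired with writer rating (float32 -> float32; writer optional)
  score: paired with writer score (float64 -> float64; writer required)
  latitude: paired with writer latitude (float32 -> float32; writer optional)
  price: paired with writer price (float32 -> float32; writer required)
  => forward verdict for Profile: COMPATIBLE, no violations
ruling out the remaining Profile differences:
  field extras in record Profile: tag 5 changed to 30 -> inert for the asked Profile verdict: nothing fires
  field rating in record Profile: tag 13 changed to 39 -> inert for the asked Profile verdict: nothing fires

forward: COMPATIBLE []


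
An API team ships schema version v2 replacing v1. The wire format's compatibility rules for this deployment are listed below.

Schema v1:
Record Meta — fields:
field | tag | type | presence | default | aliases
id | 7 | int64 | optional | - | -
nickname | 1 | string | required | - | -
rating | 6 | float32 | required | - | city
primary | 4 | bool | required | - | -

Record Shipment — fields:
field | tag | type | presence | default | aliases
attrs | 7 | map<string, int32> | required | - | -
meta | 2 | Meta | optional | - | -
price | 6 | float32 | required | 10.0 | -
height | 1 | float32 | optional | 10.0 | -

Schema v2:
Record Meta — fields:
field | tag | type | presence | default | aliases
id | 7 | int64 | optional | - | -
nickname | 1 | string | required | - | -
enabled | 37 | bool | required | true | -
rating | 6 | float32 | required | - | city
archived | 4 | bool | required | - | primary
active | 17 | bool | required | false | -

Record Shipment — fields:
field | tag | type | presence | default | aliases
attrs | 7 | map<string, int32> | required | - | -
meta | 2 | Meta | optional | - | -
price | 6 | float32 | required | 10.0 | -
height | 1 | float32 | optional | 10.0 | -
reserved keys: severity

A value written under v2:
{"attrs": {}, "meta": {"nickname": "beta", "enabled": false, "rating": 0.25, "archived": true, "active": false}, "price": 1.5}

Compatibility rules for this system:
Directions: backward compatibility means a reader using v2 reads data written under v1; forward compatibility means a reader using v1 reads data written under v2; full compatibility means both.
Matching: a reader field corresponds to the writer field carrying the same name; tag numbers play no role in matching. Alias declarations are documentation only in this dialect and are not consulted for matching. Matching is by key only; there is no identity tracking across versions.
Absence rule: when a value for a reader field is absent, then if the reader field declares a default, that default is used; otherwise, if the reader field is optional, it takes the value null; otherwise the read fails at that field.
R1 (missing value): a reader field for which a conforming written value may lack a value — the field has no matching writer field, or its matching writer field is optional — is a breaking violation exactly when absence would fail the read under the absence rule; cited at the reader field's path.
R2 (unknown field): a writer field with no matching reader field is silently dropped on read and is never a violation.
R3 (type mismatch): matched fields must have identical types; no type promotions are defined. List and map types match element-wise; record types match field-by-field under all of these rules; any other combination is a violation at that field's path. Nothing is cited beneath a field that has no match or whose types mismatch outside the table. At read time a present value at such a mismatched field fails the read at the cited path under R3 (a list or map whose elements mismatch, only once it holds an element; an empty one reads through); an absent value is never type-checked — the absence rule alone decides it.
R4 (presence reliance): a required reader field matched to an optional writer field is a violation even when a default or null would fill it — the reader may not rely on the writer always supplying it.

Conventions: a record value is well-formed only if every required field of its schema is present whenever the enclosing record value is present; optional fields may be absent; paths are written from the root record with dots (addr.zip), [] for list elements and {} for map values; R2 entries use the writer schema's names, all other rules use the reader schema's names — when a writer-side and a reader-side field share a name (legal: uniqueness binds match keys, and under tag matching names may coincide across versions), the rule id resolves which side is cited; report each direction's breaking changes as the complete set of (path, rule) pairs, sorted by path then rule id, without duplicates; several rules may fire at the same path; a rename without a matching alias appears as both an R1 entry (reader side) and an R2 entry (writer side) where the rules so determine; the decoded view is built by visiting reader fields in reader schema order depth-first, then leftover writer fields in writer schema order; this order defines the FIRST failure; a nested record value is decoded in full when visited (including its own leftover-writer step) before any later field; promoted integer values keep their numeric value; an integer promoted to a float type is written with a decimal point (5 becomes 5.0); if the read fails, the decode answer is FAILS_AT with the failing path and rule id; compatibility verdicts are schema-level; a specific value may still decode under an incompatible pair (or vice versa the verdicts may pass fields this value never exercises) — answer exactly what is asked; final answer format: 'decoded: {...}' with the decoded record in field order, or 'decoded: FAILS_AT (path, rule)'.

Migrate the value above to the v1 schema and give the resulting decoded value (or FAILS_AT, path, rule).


decoded: FAILS_AT (meta.primary, R1)

each type pair in Shipment: writer, then reader
migrating the Shipment value to v1:
  attrs := {}
  meta.id := null (not supplied -> null)
  meta.nickname := "beta"
  meta.rating := 0.25
  read fails at meta.primary under R1 (no fill)
  => FAILS_AT (meta.primary, R1)
the other Shipment changes do not affect what is asked:
  added field active to record Meta: required bool, tag 17, default false (in v2 it sits last) -> fires no rule on Shipment under this dialect and leaves the result unchanged
  added field enabled to record Meta: required bool, tag 37, default true (in v2 it sits immediately before rating) -> fires no rule on Shipment under this dialect and leaves the result unchanged
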